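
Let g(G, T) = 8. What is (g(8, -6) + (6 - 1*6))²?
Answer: 64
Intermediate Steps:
(g(8, -6) + (6 - 1*6))² = (8 + (6 - 1*6))² = (8 + (6 - 6))² = (8 + 0)² = 8² = 64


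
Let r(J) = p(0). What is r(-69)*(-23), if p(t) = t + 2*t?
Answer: 0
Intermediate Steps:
p(t) = 3*t
r(J) = 0 (r(J) = 3*0 = 0)
r(-69)*(-23) = 0*(-23) = 0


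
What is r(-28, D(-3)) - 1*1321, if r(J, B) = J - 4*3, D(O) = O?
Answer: -1361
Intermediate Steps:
r(J, B) = -12 + J (r(J, B) = J - 12 = -12 + J)
r(-28, D(-3)) - 1*1321 = (-12 - 28) - 1*1321 = -40 - 1321 = -1361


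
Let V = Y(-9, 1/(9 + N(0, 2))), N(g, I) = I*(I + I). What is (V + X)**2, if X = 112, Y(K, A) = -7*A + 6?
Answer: 3996001/289 ≈ 13827.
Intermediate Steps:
N(g, I) = 2*I**2 (N(g, I) = I*(2*I) = 2*I**2)
Y(K, A) = 6 - 7*A
V = 95/17 (V = 6 - 7/(9 + 2*2**2) = 6 - 7/(9 + 2*4) = 6 - 7/(9 + 8) = 6 - 7/17 = 95/17 ≈ 5.5882)
(V + X)**2 = (95/17 + 112)**2 = (1999/17)**2 = 3996001/289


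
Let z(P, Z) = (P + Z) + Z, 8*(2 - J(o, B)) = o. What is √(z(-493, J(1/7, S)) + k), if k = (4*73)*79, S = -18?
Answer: √4425477/14 ≈ 150.26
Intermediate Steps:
J(o, B) = 2 - o/8
z(P, Z) = P + 2*Z
k = 23068 (k = 292*79 = 23068)
√(z(-493, J(1/7, S)) + k) = √((-493 + 2*(2 - ⅛/7)) + 23068) = √((-493 + 2*(2 - ⅛*⅐)) + 23068) = √((-493 + 2*(2 - 1/56)) + 23068) = √((-493 + 2*(111/56)) + 23068) = √((-493 + 111/28) + 23068) = √(-13693/28 + 23068) = √(632211/28) = √4425477/14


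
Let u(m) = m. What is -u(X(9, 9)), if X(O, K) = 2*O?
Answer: -18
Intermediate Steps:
-u(X(9, 9)) = -2*9 = -1*18 = -18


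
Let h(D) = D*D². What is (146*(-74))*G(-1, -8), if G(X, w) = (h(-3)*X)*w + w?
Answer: 2420096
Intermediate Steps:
h(D) = D³
G(X, w) = w - 27*X*w (G(X, w) = ((-3)³*X)*w + w = (-27*X)*w + w = -27*X*w + w = w - 27*X*w)
(146*(-74))*G(-1, -8) = (146*(-74))*(-8*(1 - 27*(-1))) = -(-86432)*(1 + 27) = -(-86432)*28 = -10804*(-224) = 2420096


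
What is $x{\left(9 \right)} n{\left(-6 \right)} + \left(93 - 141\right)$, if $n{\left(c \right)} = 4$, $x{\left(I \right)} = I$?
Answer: $-12$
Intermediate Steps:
$x{\left(9 \right)} n{\left(-6 \right)} + \left(93 - 141\right) = 9 \cdot 4 + \left(93 - 141\right) = 36 + \left(93 - 141\right) = 36 - 48 = -12$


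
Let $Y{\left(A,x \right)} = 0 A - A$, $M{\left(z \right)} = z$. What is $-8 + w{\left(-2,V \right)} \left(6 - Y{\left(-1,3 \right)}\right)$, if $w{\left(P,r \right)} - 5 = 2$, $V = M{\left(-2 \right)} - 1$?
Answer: $27$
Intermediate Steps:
$V = -3$ ($V = -2 - 1 = -3$)
$w{\left(P,r \right)} = 7$ ($w{\left(P,r \right)} = 5 + 2 = 7$)
$Y{\left(A,x \right)} = - A$ ($Y{\left(A,x \right)} = 0 - A = - A$)
$-8 + w{\left(-2,V \right)} \left(6 - Y{\left(-1,3 \right)}\right) = -8 + 7 \left(6 - \left(-1\right) \left(-1\right)\right) = -8 + 7 \left(6 - 1\right) = -8 + 7 \cdot 5 = -8 + 35 = 27$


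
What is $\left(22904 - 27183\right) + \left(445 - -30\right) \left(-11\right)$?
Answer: $-9504$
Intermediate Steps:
$\left(22904 - 27183\right) + \left(445 - -30\right) \left(-11\right) = -4279 + \left(445 + 30\right) \left(-11\right) = -4279 + 475 \left(-11\right) = -4279 - 5225 = -9504$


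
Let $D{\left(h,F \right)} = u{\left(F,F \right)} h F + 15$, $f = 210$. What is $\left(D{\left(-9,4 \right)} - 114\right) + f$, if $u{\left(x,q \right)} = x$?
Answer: $-33$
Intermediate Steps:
$D{\left(h,F \right)} = 15 + h F^{2}$ ($D{\left(h,F \right)} = F h F + 15 = h F^{2} + 15 = 15 + h F^{2}$)
$\left(D{\left(-9,4 \right)} - 114\right) + f = \left(\left(15 - 9 \cdot 4^{2}\right) - 114\right) + 210 = \left(\left(15 - 144\right) - 114\right) + 210 = \left(-129 - 114\right) + 210 = -243 + 210 = -33$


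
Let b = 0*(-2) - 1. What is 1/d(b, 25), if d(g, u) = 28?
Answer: 1/28 ≈ 0.035714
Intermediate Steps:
b = -1 (b = 0 - 1 = -1)
1/d(b, 25) = 1/28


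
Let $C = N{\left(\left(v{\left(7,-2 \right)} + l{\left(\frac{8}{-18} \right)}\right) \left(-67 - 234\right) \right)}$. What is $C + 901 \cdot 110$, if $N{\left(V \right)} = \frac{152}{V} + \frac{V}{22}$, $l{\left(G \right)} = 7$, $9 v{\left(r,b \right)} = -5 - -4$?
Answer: $\frac{91467610313}{923769} \approx 99016.0$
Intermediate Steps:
$v{\left(r,b \right)} = - \frac{1}{9}$ ($v{\left(r,b \right)} = \frac{-5 - -4}{9} = \frac{-5 + 4}{9} = \frac{1}{9} \left(-1\right) = - \frac{1}{9}$)
$N{\left(V \right)} = \frac{152}{V} + \frac{V}{22}$ ($N{\left(V \right)} = \frac{152}{V} + V \frac{1}{22} = \frac{152}{V} + \frac{V}{22}$)
$C = - \frac{87135277}{923769}$ ($C = \frac{152}{\left(- \frac{1}{9} + 7\right) \left(-67 - 234\right)} + \frac{\left(- \frac{1}{9} + 7\right) \left(-67 - 234\right)}{22} = \frac{152}{\frac{62}{9} \left(-301\right)} + \frac{\frac{62}{9} \left(-301\right)}{22} = \frac{152}{- \frac{18662}{9}} + \frac{1}{22} \left(- \frac{18662}{9}\right) = 152 \left(- \frac{9}{18662}\right) - \frac{9331}{99} = - \frac{684}{9331} - \frac{9331}{99} = - \frac{87135277}{923769} \approx -94.326$)
$C + 901 \cdot 110 = - \frac{87135277}{923769} + 901 \cdot 110 = - \frac{87135277}{923769} + 99110 = \frac{91467610313}{923769}$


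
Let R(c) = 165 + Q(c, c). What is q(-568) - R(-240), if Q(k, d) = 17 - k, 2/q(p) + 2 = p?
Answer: -120271/285 ≈ -422.00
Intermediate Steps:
q(p) = 2/(-2 + p)
R(c) = 182 - c (R(c) = 165 + (17 - c) = 182 - c)
q(-568) - R(-240) = 2/(-2 - 568) - (182 - 1*(-240)) = 2/(-570) - (182 + 240) = 2*(-1/570) - 1*422 = -1/285 - 422 = -120271/285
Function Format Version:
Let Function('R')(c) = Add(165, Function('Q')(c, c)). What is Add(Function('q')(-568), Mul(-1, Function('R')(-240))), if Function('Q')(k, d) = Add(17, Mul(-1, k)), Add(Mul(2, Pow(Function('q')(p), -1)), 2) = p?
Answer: Rational(-120271, 285) ≈ -422.00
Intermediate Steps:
Function('q')(p) = Mul(2, Pow(Add(-2, p), -1))
Function('R')(c) = Add(182, Mul(-1, c)) (Function('R')(c) = Add(165, Add(17, Mul(-1, c))) = Add(182, Mul(-1, c)))
Add(Function('q')(-568), Mul(-1, Function('R')(-240))) = Add(Mul(2, Pow(Add(-2, -568), -1)), Mul(-1, Add(182, Mul(-1, -240)))) = Add(Mul(2, Pow(-570, -1)), Mul(-1, Add(182, 240))) = Add(Mul(2, Rational(-1, 570)), Mul(-1, 422)) = Add(Rational(-1, 285), -422) = Rational(-120271, 285)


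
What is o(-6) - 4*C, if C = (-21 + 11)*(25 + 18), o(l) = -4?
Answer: 1716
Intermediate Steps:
C = -430 (C = -10*43 = -430)
o(-6) - 4*C = -4 - 4*(-430) = -4 + 1720 = 1716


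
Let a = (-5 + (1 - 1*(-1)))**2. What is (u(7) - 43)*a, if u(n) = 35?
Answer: -72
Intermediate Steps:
a = 9 (a = (-5 + (1 + 1))**2 = (-5 + 2)**2 = (-3)**2 = 9)
(u(7) - 43)*a = (35 - 43)*9 = -8*9 = -72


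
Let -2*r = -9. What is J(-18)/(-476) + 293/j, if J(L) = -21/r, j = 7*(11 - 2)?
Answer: 9983/2142 ≈ 4.6606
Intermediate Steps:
r = 9/2 (r = -1/2*(-9) = 9/2 ≈ 4.5000)
j = 63 (j = 7*9 = 63)
J(L) = -14/3 (J(L) = -21/9/2 = -21*2/9 = -14/3)
J(-18)/(-476) + 293/j = -14/3/(-476) + 293/63 = -14/3*(-1/476) + 293*(1/63) = 1/102 + 293/63 = 9983/2142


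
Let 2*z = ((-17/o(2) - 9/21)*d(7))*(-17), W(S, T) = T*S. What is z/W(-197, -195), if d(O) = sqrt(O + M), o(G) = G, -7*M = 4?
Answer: 425*sqrt(35)/501956 ≈ 0.0050091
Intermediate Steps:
M = -4/7 (M = -1/7*4 = -4/7 ≈ -0.57143)
W(S, T) = S*T
d(O) = sqrt(-4/7 + O) (d(O) = sqrt(O - 4/7) = sqrt(-4/7 + O))
z = 6375*sqrt(35)/196 (z = (((-17/2 - 9/21)*(sqrt(-28 + 49*7)/7))*(-17))/2 = (((-17*1/2 - 9*1/21)*(sqrt(-28 + 343)/7))*(-17))/2 = (((-17/2 - 3/7)*(sqrt(315)/7))*(-17))/2 = (-125*3*sqrt(35)/98*(-17))/2 = (-375*sqrt(35)/98*(-17))/2 = (6375*sqrt(35)/98)/2 = 6375*sqrt(35)/196 ≈ 192.42)
z/W(-197, -195) = (6375*sqrt(35)/196)/((-197*(-195))) = (6375*sqrt(35)/196)/38415 = (6375*sqrt(35)/196)*(1/38415) = 425*sqrt(35)/501956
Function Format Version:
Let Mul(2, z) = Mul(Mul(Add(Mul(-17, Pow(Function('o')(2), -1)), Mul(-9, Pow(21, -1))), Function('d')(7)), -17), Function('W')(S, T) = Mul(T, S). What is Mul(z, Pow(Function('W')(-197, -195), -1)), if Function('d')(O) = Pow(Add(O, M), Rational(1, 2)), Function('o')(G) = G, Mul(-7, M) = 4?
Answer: Mul(Rational(425, 501956), Pow(35, Rational(1, 2))) ≈ 0.0050091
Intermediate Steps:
M = Rational(-4, 7) (M = Mul(Rational(-1, 7), 4) = Rational(-4, 7) ≈ -0.57143)
Function('W')(S, T) = Mul(S, T)
Function('d')(O) = Pow(Add(Rational(-4, 7), O), Rational(1, 2)) (Function('d')(O) = Pow(Add(O, Rational(-4, 7)), Rational(1, 2)) = Pow(Add(Rational(-4, 7), O), Rational(1, 2)))
z = Mul(Rational(6375, 196), Pow(35, Rational(1, 2))) (z = Mul(Rational(1, 2), Mul(Mul(Add(Mul(-17, Pow(2, -1)), Mul(-9, Pow(21, -1))), Mul(Rational(1, 7), Pow(Add(-28, Mul(49, 7)), Rational(1, 2)))), -17)) = Mul(Rational(1, 2), Mul(Mul(Add(Mul(-17, Rational(1, 2)), Mul(-9, Rational(1, 21))), Mul(Rational(1, 7), Pow(Add(-28, 343), Rational(1, 2)))), -17)) = Mul(Rational(1, 2), Mul(Mul(Add(Rational(-17, 2), Rational(-3, 7)), Mul(Rational(1, 7), Pow(315, Rational(1, 2)))), -17)) = Mul(Rational(1, 2), Mul(Mul(Rational(-125, 14), Mul(Rational(1, 7), Mul(3, Pow(35, Rational(1, 2))))), -17)) = Mul(Rational(1, 2), Mul(Mul(Rational(-125, 14), Mul(Rational(3, 7), Pow(35, Rational(1, 2)))), -17)) = Mul(Rational(1, 2), Mul(Mul(Rational(-375, 98), Pow(35, Rational(1, 2))), -17)) = Mul(Rational(1, 2), Mul(Rational(6375, 98), Pow(35, Rational(1, 2)))) = Mul(Rational(6375, 196), Pow(35, Rational(1, 2))) ≈ 192.42)
Mul(z, Pow(Function('W')(-197, -195), -1)) = Mul(Mul(Rational(6375, 196), Pow(35, Rational(1, 2))), Pow(Mul(-197, -195), -1)) = Mul(Mul(Rational(6375, 196), Pow(35, Rational(1, 2))), Pow(38415, -1)) = Mul(Mul(Rational(6375, 196), Pow(35, Rational(1, 2))), Rational(1, 38415)) = Mul(Rational(425, 501956), Pow(35, Rational(1, 2)))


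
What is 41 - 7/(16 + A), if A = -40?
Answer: 991/24 ≈ 41.292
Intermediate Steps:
41 - 7/(16 + A) = 41 - 7/(16 - 40) = 41 - 7/(-24) = 41 - 7*(-1/24) = 41 + 7/24 = 991/24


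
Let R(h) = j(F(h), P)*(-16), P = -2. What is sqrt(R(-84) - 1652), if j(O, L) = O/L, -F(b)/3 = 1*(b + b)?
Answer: 2*sqrt(595) ≈ 48.785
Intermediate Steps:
F(b) = -6*b (F(b) = -3*(b + b) = -3*2*b = -6*b)
R(h) = -48*h (R(h) = (-6*h/(-2))*(-16) = (-6*h*(-1/2))*(-16) = (3*h)*(-16) = -48*h)
sqrt(R(-84) - 1652) = sqrt(-48*(-84) - 1652) = sqrt(4032 - 1652) = sqrt(2380) = 2*sqrt(595)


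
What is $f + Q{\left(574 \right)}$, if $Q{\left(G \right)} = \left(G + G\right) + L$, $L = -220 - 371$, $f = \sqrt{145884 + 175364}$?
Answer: $557 + 4 \sqrt{20078} \approx 1123.8$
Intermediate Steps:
$f = 4 \sqrt{20078}$ ($f = \sqrt{321248} = 4 \sqrt{20078} \approx 566.79$)
$L = -591$
$Q{\left(G \right)} = -591 + 2 G$ ($Q{\left(G \right)} = \left(G + G\right) - 591 = 2 G - 591 = -591 + 2 G$)
$f + Q{\left(574 \right)} = 4 \sqrt{20078} + \left(-591 + 2 \cdot 574\right) = 4 \sqrt{20078} + \left(-591 + 1148\right) = 4 \sqrt{20078} + 557 = 557 + 4 \sqrt{20078}$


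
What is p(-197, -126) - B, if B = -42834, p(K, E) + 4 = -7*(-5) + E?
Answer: 42739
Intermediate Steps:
p(K, E) = 31 + E (p(K, E) = -4 + (-7*(-5) + E) = -4 + (35 + E) = 31 + E)
p(-197, -126) - B = (31 - 126) - 1*(-42834) = -95 + 42834 = 42739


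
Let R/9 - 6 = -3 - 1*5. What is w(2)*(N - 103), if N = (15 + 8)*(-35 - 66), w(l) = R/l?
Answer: 21834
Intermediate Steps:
R = -18 (R = 54 + 9*(-3 - 1*5) = 54 + 9*(-3 - 5) = 54 + 9*(-8) = 54 - 72 = -18)
w(l) = -18/l
N = -2323 (N = 23*(-101) = -2323)
w(2)*(N - 103) = (-18/2)*(-2323 - 103) = -18*1/2*(-2426) = -9*(-2426) = 21834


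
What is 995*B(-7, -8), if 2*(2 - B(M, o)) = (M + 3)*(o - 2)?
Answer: -17910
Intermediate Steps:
B(M, o) = 2 - (-2 + o)*(3 + M)/2 (B(M, o) = 2 - (M + 3)*(o - 2)/2 = 2 - (3 + M)*(-2 + o)/2 = 2 - (-2 + o)*(3 + M)/2)
995*B(-7, -8) = 995*(5 - 7 - 3/2*(-8) - 1/2*(-7)*(-8)) = 995*(5 - 7 + 12 - 28) = 995*(-18) = -17910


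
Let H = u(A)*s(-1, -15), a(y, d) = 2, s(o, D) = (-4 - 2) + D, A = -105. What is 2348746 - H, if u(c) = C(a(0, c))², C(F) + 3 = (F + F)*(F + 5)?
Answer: 2361871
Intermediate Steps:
s(o, D) = -6 + D
C(F) = -3 + 2*F*(5 + F) (C(F) = -3 + (F + F)*(F + 5) = -3 + (2*F)*(5 + F) = -3 + 2*F*(5 + F))
u(c) = 625 (u(c) = (-3 + 2*2² + 10*2)² = (-3 + 2*4 + 20)² = (-3 + 8 + 20)² = 25² = 625)
H = -13125 (H = 625*(-6 - 15) = 625*(-21) = -13125)
2348746 - H = 2348746 - 1*(-13125) = 2348746 + 13125 = 2361871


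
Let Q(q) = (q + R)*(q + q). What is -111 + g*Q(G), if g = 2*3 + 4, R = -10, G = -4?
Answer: 1009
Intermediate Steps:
g = 10 (g = 6 + 4 = 10)
Q(q) = 2*q*(-10 + q) (Q(q) = (q - 10)*(q + q) = (-10 + q)*(2*q) = 2*q*(-10 + q))
-111 + g*Q(G) = -111 + 10*(2*(-4)*(-10 - 4)) = -111 + 10*(2*(-4)*(-14)) = -111 + 10*112 = -111 + 1120 = 1009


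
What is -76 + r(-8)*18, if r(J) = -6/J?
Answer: -125/2 ≈ -62.500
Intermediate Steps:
-76 + r(-8)*18 = -76 - 6/(-8)*18 = -76 - 6*(-⅛)*18 = -76 + (¾)*18 = -76 + 27/2 = -125/2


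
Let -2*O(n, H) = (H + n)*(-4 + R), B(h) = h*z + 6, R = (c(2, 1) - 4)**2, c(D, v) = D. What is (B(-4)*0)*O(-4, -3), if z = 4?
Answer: 0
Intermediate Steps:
R = 4 (R = (2 - 4)**2 = (-2)**2 = 4)
B(h) = 6 + 4*h (B(h) = h*4 + 6 = 4*h + 6 = 6 + 4*h)
O(n, H) = 0 (O(n, H) = -(H + n)*(-4 + 4)/2 = -(H + n)*0/2 = -1/2*0 = 0)
(B(-4)*0)*O(-4, -3) = ((6 + 4*(-4))*0)*0 = ((6 - 16)*0)*0 = -10*0*0 = 0*0 = 0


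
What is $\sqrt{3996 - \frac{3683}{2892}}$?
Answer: $\frac{\sqrt{8352637527}}{1446} \approx 63.204$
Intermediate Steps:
$\sqrt{3996 - \frac{3683}{2892}} = \sqrt{\frac{11552749}{2892}} = \frac{\sqrt{8352637527}}{1446}$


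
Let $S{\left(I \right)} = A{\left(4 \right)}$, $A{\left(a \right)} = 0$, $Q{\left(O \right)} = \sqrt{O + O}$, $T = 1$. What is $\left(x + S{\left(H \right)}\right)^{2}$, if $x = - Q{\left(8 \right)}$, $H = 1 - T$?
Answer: $16$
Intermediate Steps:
$Q{\left(O \right)} = \sqrt{2} \sqrt{O}$ ($Q{\left(O \right)} = \sqrt{2 O} = \sqrt{2} \sqrt{O}$)
$H = 0$ ($H = 1 - 1 = 0$)
$S{\left(I \right)} = 0$
$x = -4$ ($x = - \sqrt{2} \sqrt{8} = - \sqrt{2} \cdot 2 \sqrt{2} = \left(-1\right) 4 = -4$)
$\left(x + S{\left(H \right)}\right)^{2} = \left(-4 + 0\right)^{2} = \left(-4\right)^{2} = 16$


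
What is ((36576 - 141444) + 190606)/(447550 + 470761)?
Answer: 85738/918311 ≈ 0.093365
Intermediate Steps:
((36576 - 141444) + 190606)/(447550 + 470761) = (-104868 + 190606)/918311 = 85738*(1/918311) = 85738/918311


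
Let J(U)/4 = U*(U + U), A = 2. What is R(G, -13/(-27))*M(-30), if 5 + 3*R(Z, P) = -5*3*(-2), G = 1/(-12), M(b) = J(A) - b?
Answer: 1550/3 ≈ 516.67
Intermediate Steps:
J(U) = 8*U² (J(U) = 4*(U*(U + U)) = 4*(U*(2*U)) = 4*(2*U²) = 8*U²)
M(b) = 32 - b (M(b) = 8*2² - b = 8*4 - b = 32 - b)
G = -1/12 ≈ -0.083333
R(Z, P) = 25/3 (R(Z, P) = -5/3 + (-5*3*(-2))/3 = -5/3 + (-15*(-2))/3 = -5/3 + (⅓)*30 = -5/3 + 10 = 25/3)
R(G, -13/(-27))*M(-30) = 25*(32 - 1*(-30))/3 = 25*(32 + 30)/3 = (25/3)*62 = 1550/3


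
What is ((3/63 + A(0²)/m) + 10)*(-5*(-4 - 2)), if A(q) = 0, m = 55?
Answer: 2110/7 ≈ 301.43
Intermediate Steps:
((3/63 + A(0²)/m) + 10)*(-5*(-4 - 2)) = ((3/63 + 0/55) + 10)*(-5*(-4 - 2)) = ((3*(1/63) + 0*(1/55)) + 10)*(-5*(-6)) = ((1/21 + 0) + 10)*30 = (1/21 + 10)*30 = (211/21)*30 = 2110/7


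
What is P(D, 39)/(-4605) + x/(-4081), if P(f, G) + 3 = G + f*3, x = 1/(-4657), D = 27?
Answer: -741201928/29173008095 ≈ -0.025407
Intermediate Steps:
x = -1/4657 ≈ -0.00021473
P(f, G) = -3 + G + 3*f (P(f, G) = -3 + (G + f*3) = -3 + (G + 3*f) = -3 + G + 3*f)
P(D, 39)/(-4605) + x/(-4081) = (-3 + 39 + 3*27)/(-4605) - 1/4657/(-4081) = (-3 + 39 + 81)*(-1/4605) - 1/4657*(-1/4081) = 117*(-1/4605) + 1/19005217 = -39/1535 + 1/19005217 = -741201928/29173008095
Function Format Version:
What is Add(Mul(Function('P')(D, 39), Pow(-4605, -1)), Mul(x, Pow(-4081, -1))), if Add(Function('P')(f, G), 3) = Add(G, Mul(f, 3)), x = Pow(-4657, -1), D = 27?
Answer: Rational(-741201928, 29173008095) ≈ -0.025407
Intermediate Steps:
x = Rational(-1, 4657) ≈ -0.00021473
Function('P')(f, G) = Add(-3, G, Mul(3, f)) (Function('P')(f, G) = Add(-3, Add(G, Mul(f, 3))) = Add(-3, Add(G, Mul(3, f))) = Add(-3, G, Mul(3, f)))
Add(Mul(Function('P')(D, 39), Pow(-4605, -1)), Mul(x, Pow(-4081, -1))) = Add(Mul(Add(-3, 39, Mul(3, 27)), Pow(-4605, -1)), Mul(Rational(-1, 4657), Pow(-4081, -1))) = Add(Mul(Add(-3, 39, 81), Rational(-1, 4605)), Mul(Rational(-1, 4657), Rational(-1, 4081))) = Add(Mul(117, Rational(-1, 4605)), Rational(1, 19005217)) = Add(Rational(-39, 1535), Rational(1, 19005217)) = Rational(-741201928, 29173008095)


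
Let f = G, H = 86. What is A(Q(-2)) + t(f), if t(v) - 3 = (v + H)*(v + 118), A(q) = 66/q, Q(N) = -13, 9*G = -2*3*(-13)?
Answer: 1402717/117 ≈ 11989.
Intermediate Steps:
G = 26/3 (G = (-2*3*(-13))/9 = (-6*(-13))/9 = (⅑)*78 = 26/3 ≈ 8.6667)
f = 26/3 ≈ 8.6667
t(v) = 3 + (86 + v)*(118 + v) (t(v) = 3 + (v + 86)*(v + 118) = 3 + (86 + v)*(118 + v))
A(Q(-2)) + t(f) = 66/(-13) + (10151 + (26/3)² + 204*(26/3)) = 66*(-1/13) + (10151 + 676/9 + 1768) = -66/13 + 107947/9 = 1402717/117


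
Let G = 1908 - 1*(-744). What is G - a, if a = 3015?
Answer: -363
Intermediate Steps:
G = 2652 (G = 1908 + 744 = 2652)
G - a = 2652 - 1*3015 = 2652 - 3015 = -363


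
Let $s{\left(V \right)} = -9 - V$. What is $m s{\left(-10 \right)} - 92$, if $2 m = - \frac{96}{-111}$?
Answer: $- \frac{3388}{37} \approx -91.568$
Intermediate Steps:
$m = \frac{16}{37}$ ($m = \frac{\left(-96\right) \frac{1}{-111}}{2} = \frac{\left(-96\right) \left(- \frac{1}{111}\right)}{2} = \frac{1}{2} \cdot \frac{32}{37} = \frac{16}{37} \approx 0.43243$)
$m s{\left(-10 \right)} - 92 = \frac{16 \left(-9 - -10\right)}{37} - 92 = \frac{16 \left(-9 + 10\right)}{37} - 92 = \frac{16}{37} \cdot 1 - 92 = \frac{16}{37} - 92 = - \frac{3388}{37}$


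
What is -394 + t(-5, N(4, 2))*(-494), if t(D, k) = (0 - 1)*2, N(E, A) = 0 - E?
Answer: 594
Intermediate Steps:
N(E, A) = -E
t(D, k) = -2 (t(D, k) = -1*2 = -2)
-394 + t(-5, N(4, 2))*(-494) = -394 - 2*(-494) = -394 + 988 = 594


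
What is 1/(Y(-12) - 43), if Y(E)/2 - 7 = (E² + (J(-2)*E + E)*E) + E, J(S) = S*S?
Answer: 1/1675 ≈ 0.00059702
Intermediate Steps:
J(S) = S²
Y(E) = 14 + 2*E + 12*E² (Y(E) = 14 + 2*((E² + ((-2)²*E + E)*E) + E) = 14 + 2*((E² + (4*E + E)*E) + E) = 14 + 2*((E² + (5*E)*E) + E) = 14 + 2*((E² + 5*E²) + E) = 14 + 2*(6*E² + E) = 14 + 2*(E + 6*E²) = 14 + (2*E + 12*E²) = 14 + 2*E + 12*E²)
1/(Y(-12) - 43) = 1/((14 + 2*(-12) + 12*(-12)²) - 43) = 1/((14 - 24 + 12*144) - 43) = 1/((14 - 24 + 1728) - 43) = 1/(1718 - 43) = 1/1675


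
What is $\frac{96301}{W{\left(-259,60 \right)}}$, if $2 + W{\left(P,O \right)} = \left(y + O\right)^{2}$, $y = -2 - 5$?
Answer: $\frac{96301}{2807} \approx 34.307$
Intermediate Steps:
$y = -7$ ($y = -2 - 5 = -7$)
$W{\left(P,O \right)} = -2 + \left(-7 + O\right)^{2}$
$\frac{96301}{W{\left(-259,60 \right)}} = \frac{96301}{-2 + \left(-7 + 60\right)^{2}} = \frac{96301}{-2 + 53^{2}} = \frac{96301}{-2 + 2809} = \frac{96301}{2807}$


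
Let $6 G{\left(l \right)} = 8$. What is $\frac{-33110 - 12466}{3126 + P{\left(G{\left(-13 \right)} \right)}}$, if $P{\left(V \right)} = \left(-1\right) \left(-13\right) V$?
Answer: $- \frac{68364}{4715} \approx -14.499$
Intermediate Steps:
$G{\left(l \right)} = \frac{4}{3}$ ($G{\left(l \right)} = \frac{1}{6} \cdot 8 = \frac{4}{3}$)
$P{\left(V \right)} = 13 V$
$\frac{-33110 - 12466}{3126 + P{\left(G{\left(-13 \right)} \right)}} = \frac{-33110 - 12466}{3126 + 13 \cdot \frac{4}{3}} = - \frac{45576}{3126 + \frac{52}{3}} = - \frac{45576}{\frac{9430}{3}} = \left(-45576\right) \frac{3}{9430} = - \frac{68364}{4715}$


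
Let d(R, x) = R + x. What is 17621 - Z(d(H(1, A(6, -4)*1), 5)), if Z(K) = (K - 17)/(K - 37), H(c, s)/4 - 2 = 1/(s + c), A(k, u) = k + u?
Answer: 299555/17 ≈ 17621.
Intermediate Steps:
H(c, s) = 8 + 4/(c + s) (H(c, s) = 8 + 4/(s + c) = 8 + 4/(c + s))
Z(K) = (-17 + K)/(-37 + K)
17621 - Z(d(H(1, A(6, -4)*1), 5)) = 17621 - (-17 + (4*(1 + 2*1 + 2*((6 - 4)*1))/(1 + (6 - 4)*1) + 5))/(-37 + (4*(1 + 2*1 + 2*((6 - 4)*1))/(1 + (6 - 4)*1) + 5)) = 17621 - (-17 + (4*(1 + 2 + 2*(2*1))/(1 + 2*1) + 5))/(-37 + (4*(1 + 2 + 2*(2*1))/(1 + 2*1) + 5)) = 17621 - (-17 + (4*(1 + 2 + 2*2)/(1 + 2) + 5))/(-37 + (4*(1 + 2 + 2*2)/(1 + 2) + 5)) = 17621 - (-17 + (4*(1 + 2 + 4)/3 + 5))/(-37 + (4*(1 + 2 + 4)/3 + 5)) = 17621 - (-17 + (4*(1/3)*7 + 5))/(-37 + (4*(1/3)*7 + 5)) = 17621 - (-17 + (28/3 + 5))/(-37 + (28/3 + 5)) = 17621 - (-17 + 43/3)/(-37 + 43/3) = 17621 - (-8)/((-68/3)*3) = 17621 - (-3)*(-8)/(68*3) = 17621 - 1*2/17 = 17621 - 2/17 = 299555/17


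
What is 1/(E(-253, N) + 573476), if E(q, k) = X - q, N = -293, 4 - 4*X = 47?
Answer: 4/2294873 ≈ 1.7430e-6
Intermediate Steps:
X = -43/4 (X = 1 - ¼*47 = 1 - 47/4 = -43/4 ≈ -10.750)
E(q, k) = -43/4 - q
1/(E(-253, N) + 573476) = 1/((-43/4 - 1*(-253)) + 573476) = 1/((-43/4 + 253) + 573476) = 1/(969/4 + 573476) = 1/(2294873/4) = 4/2294873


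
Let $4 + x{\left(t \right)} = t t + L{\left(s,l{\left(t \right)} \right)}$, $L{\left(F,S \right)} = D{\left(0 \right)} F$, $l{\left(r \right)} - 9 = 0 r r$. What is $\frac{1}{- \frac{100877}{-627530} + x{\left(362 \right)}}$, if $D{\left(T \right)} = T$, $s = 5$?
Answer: $\frac{627530}{82231632077} \approx 7.6312 \cdot 10^{-6}$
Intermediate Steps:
$l{\left(r \right)} = 9$ ($l{\left(r \right)} = 9 + 0 r r = 9 + 0 r = 9 + 0 = 9$)
$L{\left(F,S \right)} = 0$ ($L{\left(F,S \right)} = 0 F = 0$)
$x{\left(t \right)} = -4 + t^{2}$ ($x{\left(t \right)} = -4 + \left(t t + 0\right) = -4 + \left(t^{2} + 0\right) = -4 + t^{2}$)
$\frac{1}{- \frac{100877}{-627530} + x{\left(362 \right)}} = \frac{1}{- \frac{100877}{-627530} - \left(4 - 362^{2}\right)} = \frac{1}{\left(-100877\right) \left(- \frac{1}{627530}\right) + \left(-4 + 131044\right)} = \frac{1}{\frac{100877}{627530} + 131040} = \frac{1}{\frac{82231632077}{627530}} = \frac{627530}{82231632077}$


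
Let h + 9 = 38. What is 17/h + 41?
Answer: 1206/29 ≈ 41.586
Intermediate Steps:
h = 29 (h = -9 + 38 = 29)
17/h + 41 = 17/29 + 41 = 1206/29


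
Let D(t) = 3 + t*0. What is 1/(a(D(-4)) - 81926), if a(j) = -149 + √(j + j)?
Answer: -82075/6736305619 - √6/6736305619 ≈ -1.2184e-5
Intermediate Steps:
D(t) = 3 (D(t) = 3 + 0 = 3)
a(j) = -149 + √2*√j (a(j) = -149 + √(2*j) = -149 + √2*√j)
1/(a(D(-4)) - 81926) = 1/((-149 + √2*√3) - 81926) = 1/((-149 + √6) - 81926) = 1/(-82075 + √6)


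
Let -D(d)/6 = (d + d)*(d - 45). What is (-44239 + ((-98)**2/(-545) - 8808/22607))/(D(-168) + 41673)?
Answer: 181760817591/1592403734675 ≈ 0.11414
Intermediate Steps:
D(d) = -12*d*(-45 + d) (D(d) = -6*(d + d)*(d - 45) = -6*2*d*(-45 + d) = -12*d*(-45 + d))
(-44239 + ((-98)**2/(-545) - 8808/22607))/(D(-168) + 41673) = (-44239 + ((-98)**2/(-545) - 8808/22607))/(12*(-168)*(45 - 1*(-168)) + 41673) = (-44239 + (9604*(-1/545) - 8808*1/22607))/(12*(-168)*(45 + 168) + 41673) = (-44239 + (-9604/545 - 8808/22607))/(12*(-168)*213 + 41673) = (-44239 - 221917988/12320815)/(-429408 + 41673) = -545282452773/12320815/(-387735) = -545282452773/12320815*(-1/387735) = 181760817591/1592403734675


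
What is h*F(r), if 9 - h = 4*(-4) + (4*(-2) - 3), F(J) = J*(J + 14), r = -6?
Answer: -1728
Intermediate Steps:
F(J) = J*(14 + J)
h = 36 (h = 9 - (4*(-4) + (4*(-2) - 3)) = 9 - (-16 + (-8 - 3)) = 9 - (-16 - 11) = 9 - 1*(-27) = 9 + 27 = 36)
h*F(r) = 36*(-6*(14 - 6)) = 36*(-6*8) = 36*(-48) = -1728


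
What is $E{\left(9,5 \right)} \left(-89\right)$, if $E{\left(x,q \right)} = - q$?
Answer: $445$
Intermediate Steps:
$E{\left(9,5 \right)} \left(-89\right) = \left(-1\right) 5 \left(-89\right) = \left(-5\right) \left(-89\right) = 445$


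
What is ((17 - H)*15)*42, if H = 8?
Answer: 5670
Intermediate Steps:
((17 - H)*15)*42 = ((17 - 1*8)*15)*42 = ((17 - 8)*15)*42 = (9*15)*42 = 135*42 = 5670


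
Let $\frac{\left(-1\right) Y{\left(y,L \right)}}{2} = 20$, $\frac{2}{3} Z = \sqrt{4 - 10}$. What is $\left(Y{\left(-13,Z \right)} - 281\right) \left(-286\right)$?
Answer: $91806$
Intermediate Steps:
$Z = \frac{3 i \sqrt{6}}{2}$ ($Z = \frac{3 \sqrt{4 - 10}}{2} = \frac{3 \sqrt{-6}}{2} = \frac{3 i \sqrt{6}}{2} \approx 3.6742 i$)
$Y{\left(y,L \right)} = -40$ ($Y{\left(y,L \right)} = \left(-2\right) 20 = -40$)
$\left(Y{\left(-13,Z \right)} - 281\right) \left(-286\right) = \left(-40 - 281\right) \left(-286\right) = \left(-321\right) \left(-286\right) = 91806$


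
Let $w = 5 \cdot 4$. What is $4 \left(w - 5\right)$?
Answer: $60$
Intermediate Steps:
$w = 20$
$4 \left(w - 5\right) = 4 \left(20 - 5\right) = 4 \cdot 15 = 60$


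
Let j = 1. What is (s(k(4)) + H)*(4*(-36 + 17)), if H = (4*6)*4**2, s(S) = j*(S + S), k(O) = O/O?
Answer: -29336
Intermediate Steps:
k(O) = 1
s(S) = 2*S (s(S) = 1*(S + S) = 1*(2*S) = 2*S)
H = 384 (H = 24*16 = 384)
(s(k(4)) + H)*(4*(-36 + 17)) = (2*1 + 384)*(4*(-36 + 17)) = (2 + 384)*(4*(-19)) = 386*(-76) = -29336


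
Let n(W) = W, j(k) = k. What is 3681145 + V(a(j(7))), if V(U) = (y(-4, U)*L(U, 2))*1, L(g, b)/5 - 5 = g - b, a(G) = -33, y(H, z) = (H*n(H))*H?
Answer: 3690745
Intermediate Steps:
y(H, z) = H**3 (y(H, z) = (H*H)*H = H**2*H = H**3)
L(g, b) = 25 - 5*b + 5*g (L(g, b) = 25 + 5*(g - b) = 25 + (-5*b + 5*g) = 25 - 5*b + 5*g)
V(U) = -960 - 320*U (V(U) = ((-4)**3*(25 - 5*2 + 5*U))*1 = -64*(25 - 10 + 5*U)*1 = -64*(15 + 5*U)*1 = (-960 - 320*U)*1 = -960 - 320*U)
3681145 + V(a(j(7))) = 3681145 + (-960 - 320*(-33)) = 3681145 + (-960 + 10560) = 3681145 + 9600 = 3690745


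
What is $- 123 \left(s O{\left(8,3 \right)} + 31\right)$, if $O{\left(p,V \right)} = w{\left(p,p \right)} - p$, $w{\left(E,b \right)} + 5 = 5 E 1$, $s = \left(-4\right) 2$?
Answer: $22755$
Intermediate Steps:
$s = -8$
$w{\left(E,b \right)} = -5 + 5 E$ ($w{\left(E,b \right)} = -5 + 5 E 1 = -5 + 5 E$)
$O{\left(p,V \right)} = -5 + 4 p$ ($O{\left(p,V \right)} = \left(-5 + 5 p\right) - p = -5 + 4 p$)
$- 123 \left(s O{\left(8,3 \right)} + 31\right) = - 123 \left(- 8 \left(-5 + 4 \cdot 8\right) + 31\right) = - 123 \left(- 8 \left(-5 + 32\right) + 31\right) = - 123 \left(\left(-8\right) 27 + 31\right) = - 123 \left(-216 + 31\right) = \left(-123\right) \left(-185\right) = 22755$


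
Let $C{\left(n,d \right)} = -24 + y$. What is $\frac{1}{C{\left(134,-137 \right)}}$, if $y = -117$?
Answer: $- \frac{1}{141} \approx -0.0070922$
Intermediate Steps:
$C{\left(n,d \right)} = -141$ ($C{\left(n,d \right)} = -24 - 117 = -141$)
$\frac{1}{C{\left(134,-137 \right)}} = \frac{1}{-141} = - \frac{1}{141}$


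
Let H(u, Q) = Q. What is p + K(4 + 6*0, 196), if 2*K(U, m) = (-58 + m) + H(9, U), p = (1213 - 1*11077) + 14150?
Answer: 4357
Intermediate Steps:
p = 4286 (p = (1213 - 11077) + 14150 = -9864 + 14150 = 4286)
K(U, m) = -29 + U/2 + m/2 (K(U, m) = ((-58 + m) + U)/2 = (-58 + U + m)/2 = -29 + U/2 + m/2)
p + K(4 + 6*0, 196) = 4286 + (-29 + (4 + 6*0)/2 + (½)*196) = 4286 + (-29 + (4 + 0)/2 + 98) = 4286 + (-29 + (½)*4 + 98) = 4286 + (-29 + 2 + 98) = 4286 + 71 = 4357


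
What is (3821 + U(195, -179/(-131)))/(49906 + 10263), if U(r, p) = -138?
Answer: 3683/60169 ≈ 0.061211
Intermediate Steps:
(3821 + U(195, -179/(-131)))/(49906 + 10263) = (3821 - 138)/(49906 + 10263) = 3683/60169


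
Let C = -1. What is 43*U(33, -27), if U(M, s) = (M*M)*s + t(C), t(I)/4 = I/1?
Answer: -1264501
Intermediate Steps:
t(I) = 4*I (t(I) = 4*(I/1) = 4*(I*1) = 4*I)
U(M, s) = -4 + s*M² (U(M, s) = (M*M)*s + 4*(-1) = M²*s - 4 = s*M² - 4 = -4 + s*M²)
43*U(33, -27) = 43*(-4 - 27*33²) = 43*(-4 - 27*1089) = 43*(-4 - 29403) = 43*(-29407) = -1264501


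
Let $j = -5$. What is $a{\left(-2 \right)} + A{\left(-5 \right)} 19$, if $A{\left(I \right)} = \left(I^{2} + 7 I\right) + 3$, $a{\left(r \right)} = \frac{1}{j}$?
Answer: $- \frac{666}{5} \approx -133.2$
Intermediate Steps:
$a{\left(r \right)} = - \frac{1}{5}$ ($a{\left(r \right)} = \frac{1}{-5} = - \frac{1}{5}$)
$A{\left(I \right)} = 3 + I^{2} + 7 I$
$a{\left(-2 \right)} + A{\left(-5 \right)} 19 = - \frac{1}{5} + \left(3 + \left(-5\right)^{2} + 7 \left(-5\right)\right) 19 = - \frac{1}{5} + \left(3 + 25 - 35\right) 19 = - \frac{1}{5} - 133 = - \frac{666}{5}$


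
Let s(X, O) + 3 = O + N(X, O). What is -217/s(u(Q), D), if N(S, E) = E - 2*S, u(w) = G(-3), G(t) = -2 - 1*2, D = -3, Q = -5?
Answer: 217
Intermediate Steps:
G(t) = -4 (G(t) = -2 - 2 = -4)
u(w) = -4
s(X, O) = -3 - 2*X + 2*O (s(X, O) = -3 + (O + (O - 2*X)) = -3 + (-2*X + 2*O) = -3 - 2*X + 2*O)
-217/s(u(Q), D) = -217/(-3 - 2*(-4) + 2*(-3)) = -217/(-3 + 8 - 6) = -217/(-1) = -217*(-1) = 217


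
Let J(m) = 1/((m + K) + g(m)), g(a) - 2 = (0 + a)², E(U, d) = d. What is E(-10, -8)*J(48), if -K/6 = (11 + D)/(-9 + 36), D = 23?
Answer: -36/10559 ≈ -0.0034094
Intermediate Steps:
K = -68/9 (K = -6*(11 + 23)/(-9 + 36) = -204/27 = -6*34/27 = -68/9 ≈ -7.5556)
g(a) = 2 + a² (g(a) = 2 + (0 + a)² = 2 + a²)
J(m) = 1/(-50/9 + m + m²) (J(m) = 1/((m - 68/9) + (2 + m²)) = 1/((-68/9 + m) + (2 + m²)) = 1/(-50/9 + m + m²))
E(-10, -8)*J(48) = -72/(-50 + 9*48 + 9*48²) = -72/(-50 + 432 + 9*2304) = -72/(-50 + 432 + 20736) = -72/21118 = -8*9/21118 = -36/10559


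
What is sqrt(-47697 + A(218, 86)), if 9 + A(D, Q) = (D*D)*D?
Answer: sqrt(10312526) ≈ 3211.3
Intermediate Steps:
A(D, Q) = -9 + D**3 (A(D, Q) = -9 + (D*D)*D = -9 + D**2*D = -9 + D**3)
sqrt(-47697 + A(218, 86)) = sqrt(-47697 + (-9 + 218**3)) = sqrt(-47697 + (-9 + 10360232)) = sqrt(-47697 + 10360223) = sqrt(10312526)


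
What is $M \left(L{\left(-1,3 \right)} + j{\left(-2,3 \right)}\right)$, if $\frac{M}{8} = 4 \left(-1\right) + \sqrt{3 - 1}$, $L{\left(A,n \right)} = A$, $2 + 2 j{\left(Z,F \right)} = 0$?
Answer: $64 - 16 \sqrt{2} \approx 41.373$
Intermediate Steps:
$j{\left(Z,F \right)} = -1$ ($j{\left(Z,F \right)} = -1 + \frac{1}{2} \cdot 0 = -1 + 0 = -1$)
$M = -32 + 8 \sqrt{2}$ ($M = 8 \left(4 \left(-1\right) + \sqrt{3 - 1}\right) = 8 \left(-4 + \sqrt{2}\right) = -32 + 8 \sqrt{2} \approx -20.686$)
$M \left(L{\left(-1,3 \right)} + j{\left(-2,3 \right)}\right) = \left(-32 + 8 \sqrt{2}\right) \left(-1 - 1\right) = \left(-32 + 8 \sqrt{2}\right) \left(-2\right) = 64 - 16 \sqrt{2}$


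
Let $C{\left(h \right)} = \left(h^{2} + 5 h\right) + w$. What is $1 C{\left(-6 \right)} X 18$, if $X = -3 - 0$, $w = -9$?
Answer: $162$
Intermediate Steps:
$X = -3$ ($X = -3 + 0 = -3$)
$C{\left(h \right)} = -9 + h^{2} + 5 h$ ($C{\left(h \right)} = \left(h^{2} + 5 h\right) - 9 = -9 + h^{2} + 5 h$)
$1 C{\left(-6 \right)} X 18 = 1 \left(-9 + \left(-6\right)^{2} + 5 \left(-6\right)\right) \left(\left(-3\right) 18\right) = 1 \left(-9 + 36 - 30\right) \left(-54\right) = 1 \left(-3\right) \left(-54\right) = \left(-3\right) \left(-54\right) = 162$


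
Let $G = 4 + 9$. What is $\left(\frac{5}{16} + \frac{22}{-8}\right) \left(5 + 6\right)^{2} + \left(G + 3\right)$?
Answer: $- \frac{4463}{16} \approx -278.94$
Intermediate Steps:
$G = 13$
$\left(\frac{5}{16} + \frac{22}{-8}\right) \left(5 + 6\right)^{2} + \left(G + 3\right) = \left(\frac{5}{16} + \frac{22}{-8}\right) \left(5 + 6\right)^{2} + \left(13 + 3\right) = \left(5 \cdot \frac{1}{16} + 22 \left(- \frac{1}{8}\right)\right) 11^{2} + 16 = \left(\frac{5}{16} - \frac{11}{4}\right) 121 + 16 = \left(- \frac{39}{16}\right) 121 + 16 = - \frac{4719}{16} + 16 = - \frac{4463}{16}$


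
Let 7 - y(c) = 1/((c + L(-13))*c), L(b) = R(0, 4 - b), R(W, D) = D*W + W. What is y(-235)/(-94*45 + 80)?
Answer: -193287/114591875 ≈ -0.0016867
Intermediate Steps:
R(W, D) = W + D*W
L(b) = 0 (L(b) = 0*(1 + (4 - b)) = 0*(5 - b) = 0)
y(c) = 7 - 1/c**2 (y(c) = 7 - 1/((c + 0)*c) = 7 - 1/(c*c) = 7 - 1/c**2)
y(-235)/(-94*45 + 80) = (7 - 1/(-235)**2)/(-94*45 + 80) = (7 - 1*1/55225)/(-4230 + 80) = (7 - 1/55225)/(-4150) = (386574/55225)*(-1/4150) = -193287/114591875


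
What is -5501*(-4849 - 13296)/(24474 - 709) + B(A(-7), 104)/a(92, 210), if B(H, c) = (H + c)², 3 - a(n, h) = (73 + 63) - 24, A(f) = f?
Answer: 2131260084/518077 ≈ 4113.8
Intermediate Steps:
a(n, h) = -109 (a(n, h) = 3 - ((73 + 63) - 24) = 3 - (136 - 24) = 3 - 1*112 = 3 - 112 = -109)
-5501*(-4849 - 13296)/(24474 - 709) + B(A(-7), 104)/a(92, 210) = -5501*(-4849 - 13296)/(24474 - 709) + (-7 + 104)²/(-109) = -5501/(23765/(-18145)) + 97²*(-1/109) = -5501/(23765*(-1/18145)) + 9409*(-1/109) = -5501/(-4753/3629) - 9409/109 = -5501*(-3629/4753) - 9409/109 = 19963129/4753 - 9409/109 = 2131260084/518077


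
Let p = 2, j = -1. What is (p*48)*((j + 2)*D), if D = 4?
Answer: 384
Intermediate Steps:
(p*48)*((j + 2)*D) = (2*48)*((-1 + 2)*4) = 96*(1*4) = 96*4 = 384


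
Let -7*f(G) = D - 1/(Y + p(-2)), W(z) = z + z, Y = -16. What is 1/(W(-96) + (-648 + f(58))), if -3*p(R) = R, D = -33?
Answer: -322/268965 ≈ -0.0011972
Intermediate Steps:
p(R) = -R/3
W(z) = 2*z
f(G) = 1515/322 (f(G) = -(-33 - 1/(-16 - ⅓*(-2)))/7 = -(-33 - 1/(-16 + ⅔))/7 = -(-33 - 1/(-46/3))/7 = -(-33 - 1*(-3/46))/7 = -(-33 + 3/46)/7 = -⅐*(-1515/46) = 1515/322)
1/(W(-96) + (-648 + f(58))) = 1/(2*(-96) + (-648 + 1515/322)) = 1/(-192 - 207141/322) = 1/(-268965/322) = -322/268965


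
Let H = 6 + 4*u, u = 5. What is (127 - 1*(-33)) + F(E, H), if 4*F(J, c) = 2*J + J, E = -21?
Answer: 577/4 ≈ 144.25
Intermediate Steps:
H = 26 (H = 6 + 4*5 = 6 + 20 = 26)
F(J, c) = 3*J/4 (F(J, c) = (2*J + J)/4 = (3*J)/4 = 3*J/4)
(127 - 1*(-33)) + F(E, H) = (127 - 1*(-33)) + (¾)*(-21) = (127 + 33) - 63/4 = 160 - 63/4 = 577/4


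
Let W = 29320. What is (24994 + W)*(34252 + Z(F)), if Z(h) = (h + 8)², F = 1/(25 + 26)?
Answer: 4847890196162/2601 ≈ 1.8639e+9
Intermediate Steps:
F = 1/51 ≈ 0.019608
Z(h) = (8 + h)²
(24994 + W)*(34252 + Z(F)) = (24994 + 29320)*(34252 + (8 + 1/51)²) = 54314*(34252 + (409/51)²) = 54314*(34252 + 167281/2601) = 54314*(89256733/2601) = 4847890196162/2601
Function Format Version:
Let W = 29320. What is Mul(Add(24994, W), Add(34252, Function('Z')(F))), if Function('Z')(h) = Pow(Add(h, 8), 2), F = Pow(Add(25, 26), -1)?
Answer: Rational(4847890196162, 2601) ≈ 1.8639e+9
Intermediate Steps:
F = Rational(1, 51) (F = Pow(51, -1) = Rational(1, 51) ≈ 0.019608)
Function('Z')(h) = Pow(Add(8, h), 2)
Mul(Add(24994, W), Add(34252, Function('Z')(F))) = Mul(Add(24994, 29320), Add(34252, Pow(Add(8, Rational(1, 51)), 2))) = Mul(54314, Add(34252, Pow(Rational(409, 51), 2))) = Mul(54314, Add(34252, Rational(167281, 2601))) = Mul(54314, Rational(89256733, 2601)) = Rational(4847890196162, 2601)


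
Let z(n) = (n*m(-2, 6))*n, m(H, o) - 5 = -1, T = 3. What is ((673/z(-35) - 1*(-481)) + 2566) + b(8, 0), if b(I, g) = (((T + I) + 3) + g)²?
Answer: 15891373/4900 ≈ 3243.1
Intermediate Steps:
m(H, o) = 4 (m(H, o) = 5 - 1 = 4)
b(I, g) = (6 + I + g)² (b(I, g) = (((3 + I) + 3) + g)² = ((6 + I) + g)² = (6 + I + g)²)
z(n) = 4*n² (z(n) = (n*4)*n = (4*n)*n = 4*n²)
((673/z(-35) - 1*(-481)) + 2566) + b(8, 0) = ((673/((4*(-35)²)) - 1*(-481)) + 2566) + (6 + 8 + 0)² = ((673/((4*1225)) + 481) + 2566) + 14² = ((673/4900 + 481) + 2566) + 196 = (2357573/4900 + 2566) + 196 = 14930973/4900 + 196 = 15891373/4900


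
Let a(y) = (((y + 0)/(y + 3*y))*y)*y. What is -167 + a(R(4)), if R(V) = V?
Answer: -163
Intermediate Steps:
a(y) = y²/4 (a(y) = ((y/((4*y)))*y)*y = ((y*(1/(4*y)))*y)*y = (y/4)*y = y²/4)
-167 + a(R(4)) = -167 + (¼)*4² = -167 + (¼)*16 = -167 + 4 = -163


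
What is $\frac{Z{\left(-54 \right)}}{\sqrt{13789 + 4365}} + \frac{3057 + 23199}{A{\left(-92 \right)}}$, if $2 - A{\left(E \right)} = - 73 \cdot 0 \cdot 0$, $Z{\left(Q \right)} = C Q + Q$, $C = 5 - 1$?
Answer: $13128 - \frac{135 \sqrt{18154}}{9077} \approx 13126.0$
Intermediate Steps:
$C = 4$
$Z{\left(Q \right)} = 5 Q$ ($Z{\left(Q \right)} = 4 Q + Q = 5 Q$)
$A{\left(E \right)} = 2$ ($A{\left(E \right)} = 2 - - 73 \cdot 0 \cdot 0 = 2 - \left(-73\right) 0 = 2 - 0 = 2 + 0 = 2$)
$\frac{Z{\left(-54 \right)}}{\sqrt{13789 + 4365}} + \frac{3057 + 23199}{A{\left(-92 \right)}} = \frac{5 \left(-54\right)}{\sqrt{13789 + 4365}} + \frac{3057 + 23199}{2} = - \frac{270}{\sqrt{18154}} + 26256 \cdot \frac{1}{2} = - 270 \frac{\sqrt{18154}}{18154} + 13128 = - \frac{135 \sqrt{18154}}{9077} + 13128 = 13128 - \frac{135 \sqrt{18154}}{9077}$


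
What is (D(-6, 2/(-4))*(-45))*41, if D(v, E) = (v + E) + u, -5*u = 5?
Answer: 27675/2 ≈ 13838.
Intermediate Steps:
u = -1 (u = -1/5*5 = -1)
D(v, E) = -1 + E + v (D(v, E) = (v + E) - 1 = (E + v) - 1 = -1 + E + v)
(D(-6, 2/(-4))*(-45))*41 = ((-1 + 2/(-4) - 6)*(-45))*41 = ((-1 + 2*(-1/4) - 6)*(-45))*41 = ((-1 - 1/2 - 6)*(-45))*41 = -15/2*(-45)*41 = (675/2)*41 = 27675/2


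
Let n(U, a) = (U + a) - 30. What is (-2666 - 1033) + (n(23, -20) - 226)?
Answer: -3952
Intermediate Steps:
n(U, a) = -30 + U + a
(-2666 - 1033) + (n(23, -20) - 226) = (-2666 - 1033) + ((-30 + 23 - 20) - 226) = -3699 + (-27 - 226) = -3699 - 253 = -3952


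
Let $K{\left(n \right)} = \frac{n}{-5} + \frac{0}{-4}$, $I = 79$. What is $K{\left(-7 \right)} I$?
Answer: $\frac{553}{5} \approx 110.6$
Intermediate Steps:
$K{\left(n \right)} = - \frac{n}{5}$ ($K{\left(n \right)} = n \left(- \frac{1}{5}\right) + 0 \left(- \frac{1}{4}\right) = - \frac{n}{5} + 0 = - \frac{n}{5}$)
$K{\left(-7 \right)} I = \left(- \frac{1}{5}\right) \left(-7\right) 79 = \frac{7}{5} \cdot 79 = \frac{553}{5}$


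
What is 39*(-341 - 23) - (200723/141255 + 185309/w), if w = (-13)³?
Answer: -4379812553696/310337235 ≈ -14113.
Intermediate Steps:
w = -2197
39*(-341 - 23) - (200723/141255 + 185309/w) = 39*(-341 - 23) - (200723/141255 + 185309/(-2197)) = 39*(-364) - (200723*(1/141255) + 185309*(-1/2197)) = -14196 - (200723/141255 - 185309/2197) = -14196 - 1*(-25734834364/310337235) = -14196 + 25734834364/310337235 = -4379812553696/310337235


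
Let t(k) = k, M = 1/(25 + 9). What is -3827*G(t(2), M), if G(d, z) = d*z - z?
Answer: -3827/34 ≈ -112.56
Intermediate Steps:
M = 1/34 ≈ 0.029412
G(d, z) = -z + d*z
-3827*G(t(2), M) = -3827*(-1 + 2)/34 = -3827/34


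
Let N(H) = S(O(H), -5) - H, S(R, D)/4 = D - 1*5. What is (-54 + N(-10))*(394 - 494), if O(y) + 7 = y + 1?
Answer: 8400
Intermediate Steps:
O(y) = -6 + y (O(y) = -7 + (y + 1) = -7 + (1 + y) = -6 + y)
S(R, D) = -20 + 4*D (S(R, D) = 4*(D - 1*5) = 4*(D - 5) = 4*(-5 + D) = -20 + 4*D)
N(H) = -40 - H (N(H) = (-20 + 4*(-5)) - H = (-20 - 20) - H = -40 - H)
(-54 + N(-10))*(394 - 494) = (-54 + (-40 - 1*(-10)))*(394 - 494) = (-54 + (-40 + 10))*(-100) = (-54 - 30)*(-100) = -84*(-100) = 8400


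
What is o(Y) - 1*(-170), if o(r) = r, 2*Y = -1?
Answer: 339/2 ≈ 169.50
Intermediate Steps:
Y = -½ (Y = (½)*(-1) = -½ ≈ -0.50000)
o(Y) - 1*(-170) = -½ - 1*(-170) = -½ + 170 = 339/2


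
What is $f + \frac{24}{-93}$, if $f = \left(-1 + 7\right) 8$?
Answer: $\frac{1480}{31} \approx 47.742$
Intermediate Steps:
$f = 48$ ($f = 6 \cdot 8 = 48$)
$f + \frac{24}{-93} = 48 + \frac{24}{-93} = 48 + 24 \left(- \frac{1}{93}\right) = 48 - \frac{8}{31} = \frac{1480}{31}$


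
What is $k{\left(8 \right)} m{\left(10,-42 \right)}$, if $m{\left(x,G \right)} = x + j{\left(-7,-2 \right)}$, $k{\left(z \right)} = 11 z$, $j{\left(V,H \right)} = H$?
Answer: $704$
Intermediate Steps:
$m{\left(x,G \right)} = -2 + x$ ($m{\left(x,G \right)} = x - 2 = -2 + x$)
$k{\left(8 \right)} m{\left(10,-42 \right)} = 11 \cdot 8 \left(-2 + 10\right) = 88 \cdot 8 = 704$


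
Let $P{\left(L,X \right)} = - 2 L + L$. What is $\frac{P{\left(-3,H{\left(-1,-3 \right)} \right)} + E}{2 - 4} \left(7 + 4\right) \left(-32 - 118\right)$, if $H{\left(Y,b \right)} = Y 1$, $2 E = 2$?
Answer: $3300$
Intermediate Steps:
$E = 1$ ($E = \frac{1}{2} \cdot 2 = 1$)
$H{\left(Y,b \right)} = Y$
$P{\left(L,X \right)} = - L$
$\frac{P{\left(-3,H{\left(-1,-3 \right)} \right)} + E}{2 - 4} \left(7 + 4\right) \left(-32 - 118\right) = \frac{\left(-1\right) \left(-3\right) + 1}{2 - 4} \left(7 + 4\right) \left(-32 - 118\right) = \frac{3 + 1}{-2} \cdot 11 \left(-150\right) = 4 \left(- \frac{1}{2}\right) 11 \left(-150\right) = \left(-2\right) 11 \left(-150\right) = \left(-22\right) \left(-150\right) = 3300$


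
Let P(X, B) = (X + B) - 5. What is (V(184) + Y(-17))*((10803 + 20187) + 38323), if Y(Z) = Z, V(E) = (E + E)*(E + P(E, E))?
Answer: 13951251327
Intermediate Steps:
P(X, B) = -5 + B + X (P(X, B) = (B + X) - 5 = -5 + B + X)
V(E) = 2*E*(-5 + 3*E) (V(E) = (E + E)*(E + (-5 + E + E)) = (2*E)*(E + (-5 + 2*E)) = (2*E)*(-5 + 3*E) = 2*E*(-5 + 3*E))
(V(184) + Y(-17))*((10803 + 20187) + 38323) = (2*184*(-5 + 3*184) - 17)*((10803 + 20187) + 38323) = (2*184*(-5 + 552) - 17)*(30990 + 38323) = (2*184*547 - 17)*69313 = (201296 - 17)*69313 = 201279*69313 = 13951251327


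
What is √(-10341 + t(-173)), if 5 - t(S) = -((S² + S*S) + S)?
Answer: √49349 ≈ 222.15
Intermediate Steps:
t(S) = 5 + S + 2*S² (t(S) = 5 - (-1)*((S² + S*S) + S) = 5 - (-1)*((S² + S²) + S) = 5 - (-1)*(2*S² + S) = 5 - (-1)*(S + 2*S²) = 5 - (-S - 2*S²) = 5 + (S + 2*S²) = 5 + S + 2*S²)
√(-10341 + t(-173)) = √(-10341 + (5 - 173 + 2*(-173)²)) = √(-10341 + (5 - 173 + 2*29929)) = √(-10341 + (5 - 173 + 59858)) = √(-10341 + 59690) = √49349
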